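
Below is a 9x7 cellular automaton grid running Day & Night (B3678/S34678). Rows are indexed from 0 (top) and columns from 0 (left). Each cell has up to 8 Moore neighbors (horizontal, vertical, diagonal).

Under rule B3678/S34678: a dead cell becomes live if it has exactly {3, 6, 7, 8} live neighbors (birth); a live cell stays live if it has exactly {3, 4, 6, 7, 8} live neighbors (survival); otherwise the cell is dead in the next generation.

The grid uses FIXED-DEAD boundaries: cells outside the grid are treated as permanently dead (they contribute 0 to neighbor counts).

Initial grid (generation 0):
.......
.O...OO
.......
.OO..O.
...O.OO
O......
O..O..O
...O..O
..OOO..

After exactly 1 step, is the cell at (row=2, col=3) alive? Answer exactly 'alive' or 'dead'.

Answer: dead

Derivation:
Simulating step by step:
Generation 0 (given above): 18 live cells
Generation 1: 15 live cells
.......
.......
.OO..OO
....O.O
.OO.O..
....OOO
.......
...O.O.
...O...

Cell (2,3) at generation 1: 0 -> dead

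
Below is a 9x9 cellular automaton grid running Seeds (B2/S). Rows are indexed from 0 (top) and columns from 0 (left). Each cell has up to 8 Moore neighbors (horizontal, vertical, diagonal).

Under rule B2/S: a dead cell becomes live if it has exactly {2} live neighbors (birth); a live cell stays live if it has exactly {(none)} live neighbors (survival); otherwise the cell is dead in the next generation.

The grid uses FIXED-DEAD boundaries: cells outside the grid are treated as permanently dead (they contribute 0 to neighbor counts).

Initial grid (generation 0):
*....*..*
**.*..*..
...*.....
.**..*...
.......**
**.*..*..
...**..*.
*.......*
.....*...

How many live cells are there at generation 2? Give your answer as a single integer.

Answer: 14

Derivation:
Simulating step by step:
Generation 0 (given above): 23 live cells
Generation 1: 24 live cells
..*.*.**.
.....*.*.
.....**..
...**.***
...***...
.....*...
.....**.*
...*.***.
.........
Generation 2: 14 live cells
...*....*
...*....*
...*.....
..*......
..*.....*
...*...*.
.........
........*
....**.*.
Population at generation 2: 14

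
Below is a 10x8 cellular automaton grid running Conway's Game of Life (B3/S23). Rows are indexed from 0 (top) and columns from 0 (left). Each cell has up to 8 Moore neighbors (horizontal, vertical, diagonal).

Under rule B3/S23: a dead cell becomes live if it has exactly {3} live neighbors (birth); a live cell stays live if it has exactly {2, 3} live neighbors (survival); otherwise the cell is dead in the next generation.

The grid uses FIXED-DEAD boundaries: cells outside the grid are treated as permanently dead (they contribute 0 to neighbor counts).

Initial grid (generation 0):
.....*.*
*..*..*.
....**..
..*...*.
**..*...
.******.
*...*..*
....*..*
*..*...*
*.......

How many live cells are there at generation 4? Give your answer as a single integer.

Answer: 27

Derivation:
Simulating step by step:
Generation 0 (given above): 27 live cells
Generation 1: 21 live cells
......*.
......*.
...****.
.*.**...
*...*.*.
..*...*.
.**....*
...**.**
........
........
Generation 2: 24 live cells
........
....*.**
..**..*.
..*...*.
.**.*...
..**.***
.**..*.*
..**..**
........
........
Generation 3: 20 live cells
........
...*.***
..**..*.
.....*..
.*..*..*
.....*.*
.*...*..
.***..**
........
........
Generation 4: 27 live cells
......*.
..******
..**...*
..*****.
....**..
....**..
.*..**.*
.**...*.
..*.....
........
Population at generation 4: 27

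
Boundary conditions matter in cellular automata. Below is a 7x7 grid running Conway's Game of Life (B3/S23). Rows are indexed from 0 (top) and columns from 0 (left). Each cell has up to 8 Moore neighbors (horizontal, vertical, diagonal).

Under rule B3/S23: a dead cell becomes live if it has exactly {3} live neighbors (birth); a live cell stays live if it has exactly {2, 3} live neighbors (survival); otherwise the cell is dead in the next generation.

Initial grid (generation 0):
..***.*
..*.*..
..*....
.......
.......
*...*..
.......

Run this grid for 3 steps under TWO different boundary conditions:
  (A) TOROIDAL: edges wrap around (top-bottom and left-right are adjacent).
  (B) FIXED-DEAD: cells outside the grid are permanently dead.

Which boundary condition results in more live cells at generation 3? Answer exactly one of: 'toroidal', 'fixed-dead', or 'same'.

Under TOROIDAL boundary, generation 3:
**....*
*...**.
.****..
...*...
.......
....*..
..****.
Population = 16

Under FIXED-DEAD boundary, generation 3:
.*****.
.....*.
.****..
...*...
.......
.......
.......
Population = 11

Comparison: toroidal=16, fixed-dead=11 -> toroidal

Answer: toroidal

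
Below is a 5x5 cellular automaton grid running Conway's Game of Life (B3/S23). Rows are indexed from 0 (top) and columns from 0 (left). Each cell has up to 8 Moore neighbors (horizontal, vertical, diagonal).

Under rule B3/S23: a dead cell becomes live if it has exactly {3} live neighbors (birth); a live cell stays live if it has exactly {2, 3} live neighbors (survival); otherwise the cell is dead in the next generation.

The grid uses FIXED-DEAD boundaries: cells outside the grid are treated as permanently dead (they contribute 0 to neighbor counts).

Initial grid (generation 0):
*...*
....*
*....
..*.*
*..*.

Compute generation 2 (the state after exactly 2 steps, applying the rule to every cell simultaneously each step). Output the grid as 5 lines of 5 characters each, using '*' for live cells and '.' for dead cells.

Answer: .....
.....
..*..
...**
..*..

Derivation:
Simulating step by step:
Generation 0 (given above): 8 live cells
Generation 1: 4 live cells
.....
.....
...*.
.*.*.
...*.
Generation 2: 4 live cells
(generation 2 grid is the final answer)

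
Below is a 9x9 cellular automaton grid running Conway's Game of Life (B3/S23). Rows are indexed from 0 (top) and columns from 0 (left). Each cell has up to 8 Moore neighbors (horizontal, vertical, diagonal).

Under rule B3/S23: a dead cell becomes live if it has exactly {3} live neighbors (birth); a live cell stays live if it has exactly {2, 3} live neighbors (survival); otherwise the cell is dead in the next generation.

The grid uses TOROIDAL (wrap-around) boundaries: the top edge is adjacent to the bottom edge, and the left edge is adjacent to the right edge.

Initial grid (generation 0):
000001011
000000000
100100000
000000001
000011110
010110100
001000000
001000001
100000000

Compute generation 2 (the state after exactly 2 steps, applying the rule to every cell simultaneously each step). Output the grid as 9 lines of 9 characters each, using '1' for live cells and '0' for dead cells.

Simulating step by step:
Generation 0 (given above): 18 live cells
Generation 1: 21 live cells
000000001
000000001
000000000
000011111
000110110
001110110
011000000
010000000
100000010
Generation 2: 20 live cells
(generation 2 grid is the final answer)

Answer: 100000011
000000000
000001101
000110001
001000000
010010110
010000000
111000000
100000001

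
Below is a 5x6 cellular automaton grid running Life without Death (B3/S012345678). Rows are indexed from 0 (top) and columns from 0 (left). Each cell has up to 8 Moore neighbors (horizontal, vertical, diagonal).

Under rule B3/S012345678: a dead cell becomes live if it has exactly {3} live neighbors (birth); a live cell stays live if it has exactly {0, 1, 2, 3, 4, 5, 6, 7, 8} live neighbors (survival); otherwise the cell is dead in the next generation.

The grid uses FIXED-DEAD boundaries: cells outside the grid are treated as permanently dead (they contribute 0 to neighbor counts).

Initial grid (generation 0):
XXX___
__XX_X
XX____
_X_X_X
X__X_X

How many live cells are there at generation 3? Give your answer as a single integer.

Simulating step by step:
Generation 0 (given above): 14 live cells
Generation 1: 17 live cells
XXXX__
__XX_X
XX_X__
_X_X_X
X_XX_X
Generation 2: 19 live cells
XXXXX_
__XX_X
XX_X__
_X_X_X
XXXX_X
Generation 3: 19 live cells
XXXXX_
__XX_X
XX_X__
_X_X_X
XXXX_X
Population at generation 3: 19

Answer: 19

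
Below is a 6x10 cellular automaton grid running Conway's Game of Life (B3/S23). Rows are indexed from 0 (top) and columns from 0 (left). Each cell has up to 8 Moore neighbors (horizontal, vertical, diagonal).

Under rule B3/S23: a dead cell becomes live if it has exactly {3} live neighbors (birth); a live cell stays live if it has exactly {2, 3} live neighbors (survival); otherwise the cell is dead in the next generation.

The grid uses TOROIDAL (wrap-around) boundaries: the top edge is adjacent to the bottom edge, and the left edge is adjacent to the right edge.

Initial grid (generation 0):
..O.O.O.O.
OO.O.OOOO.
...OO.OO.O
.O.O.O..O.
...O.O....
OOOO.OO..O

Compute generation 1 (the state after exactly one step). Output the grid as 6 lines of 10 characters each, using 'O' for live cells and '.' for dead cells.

Simulating step by step:
Generation 0 (given above): 29 live cells
Generation 1: 18 live cells
(generation 1 grid is the final answer)

Answer: ........O.
OO........
.O.O.....O
...O.O.OO.
...O.O...O
OO....OO.O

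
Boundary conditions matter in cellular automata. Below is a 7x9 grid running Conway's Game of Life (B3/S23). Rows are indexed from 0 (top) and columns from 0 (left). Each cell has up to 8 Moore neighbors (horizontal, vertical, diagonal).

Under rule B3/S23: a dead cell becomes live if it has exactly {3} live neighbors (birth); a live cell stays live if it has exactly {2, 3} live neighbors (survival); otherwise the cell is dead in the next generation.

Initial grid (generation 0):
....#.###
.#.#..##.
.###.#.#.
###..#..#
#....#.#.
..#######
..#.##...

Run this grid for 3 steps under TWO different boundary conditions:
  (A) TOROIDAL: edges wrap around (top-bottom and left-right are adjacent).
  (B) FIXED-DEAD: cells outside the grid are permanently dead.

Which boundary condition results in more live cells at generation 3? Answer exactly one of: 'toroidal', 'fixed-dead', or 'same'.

Answer: toroidal

Derivation:
Under TOROIDAL boundary, generation 3:
..##...#.
.#.#....#
..#.....#
........#
.##....#.
..##..#..
#.##....#
Population = 19

Under FIXED-DEAD boundary, generation 3:
.........
.......##
......#..
......#.#
..#...#..
#..#..#.#
.##....##
Population = 15

Comparison: toroidal=19, fixed-dead=15 -> toroidal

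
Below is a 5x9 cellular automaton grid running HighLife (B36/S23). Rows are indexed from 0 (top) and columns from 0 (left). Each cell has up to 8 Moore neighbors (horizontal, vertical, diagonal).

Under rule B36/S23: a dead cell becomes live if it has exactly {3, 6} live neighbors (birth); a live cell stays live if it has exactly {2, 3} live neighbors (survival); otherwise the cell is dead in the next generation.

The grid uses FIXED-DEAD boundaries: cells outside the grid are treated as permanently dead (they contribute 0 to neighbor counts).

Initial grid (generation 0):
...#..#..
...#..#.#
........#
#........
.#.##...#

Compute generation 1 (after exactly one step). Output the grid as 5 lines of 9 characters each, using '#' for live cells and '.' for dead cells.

Answer: .......#.
.........
.......#.
.........
.........

Derivation:
Simulating step by step:
Generation 0 (given above): 11 live cells
Generation 1: 2 live cells
(generation 1 grid is the final answer)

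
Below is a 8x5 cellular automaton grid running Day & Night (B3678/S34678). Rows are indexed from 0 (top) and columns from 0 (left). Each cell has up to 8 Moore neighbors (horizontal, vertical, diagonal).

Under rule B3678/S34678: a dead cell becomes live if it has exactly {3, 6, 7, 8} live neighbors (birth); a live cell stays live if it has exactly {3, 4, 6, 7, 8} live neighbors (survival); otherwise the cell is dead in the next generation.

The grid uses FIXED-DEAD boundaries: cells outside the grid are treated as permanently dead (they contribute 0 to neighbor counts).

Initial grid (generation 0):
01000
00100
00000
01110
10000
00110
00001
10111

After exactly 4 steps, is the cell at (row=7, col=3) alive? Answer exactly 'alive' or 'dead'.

Simulating step by step:
Generation 0 (given above): 13 live cells
Generation 1: 6 live cells
00000
00000
01010
00000
00000
00000
01011
00010
Generation 2: 3 live cells
00000
00000
00000
00000
00000
00000
00100
00101
Generation 3: 2 live cells
00000
00000
00000
00000
00000
00000
00010
00010
Generation 4: 0 live cells
00000
00000
00000
00000
00000
00000
00000
00000

Cell (7,3) at generation 4: 0 -> dead

Answer: dead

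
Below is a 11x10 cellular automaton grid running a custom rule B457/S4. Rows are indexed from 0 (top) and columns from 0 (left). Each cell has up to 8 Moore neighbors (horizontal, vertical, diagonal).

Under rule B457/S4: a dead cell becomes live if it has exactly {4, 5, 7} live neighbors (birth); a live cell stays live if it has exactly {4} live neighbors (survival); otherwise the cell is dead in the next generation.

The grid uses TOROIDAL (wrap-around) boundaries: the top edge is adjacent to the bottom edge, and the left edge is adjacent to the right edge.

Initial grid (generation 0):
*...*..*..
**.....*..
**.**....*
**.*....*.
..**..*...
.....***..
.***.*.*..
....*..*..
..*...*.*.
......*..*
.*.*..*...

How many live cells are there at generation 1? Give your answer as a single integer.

Simulating step by step:
Generation 0 (given above): 36 live cells
Generation 1: 20 live cells
.*........
.*.......*
..*......*
**.**....*
.......*..
..***.....
....*.....
..**..*...
.......*..
.......*..
..........
Population at generation 1: 20

Answer: 20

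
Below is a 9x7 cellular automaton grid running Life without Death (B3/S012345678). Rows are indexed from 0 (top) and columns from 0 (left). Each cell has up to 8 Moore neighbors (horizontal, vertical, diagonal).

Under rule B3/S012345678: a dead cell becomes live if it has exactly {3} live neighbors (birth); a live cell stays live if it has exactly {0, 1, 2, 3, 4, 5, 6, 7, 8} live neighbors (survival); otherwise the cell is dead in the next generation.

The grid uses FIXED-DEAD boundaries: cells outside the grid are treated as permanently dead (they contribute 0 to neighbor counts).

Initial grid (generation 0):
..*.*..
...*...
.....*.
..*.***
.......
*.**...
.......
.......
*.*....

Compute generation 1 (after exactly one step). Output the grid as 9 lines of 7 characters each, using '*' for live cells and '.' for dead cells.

Answer: ..***..
...**..
...*.**
..*.***
.**.**.
*.**...
.......
.......
*.*....

Derivation:
Simulating step by step:
Generation 0 (given above): 13 live cells
Generation 1: 21 live cells
(generation 1 grid is the final answer)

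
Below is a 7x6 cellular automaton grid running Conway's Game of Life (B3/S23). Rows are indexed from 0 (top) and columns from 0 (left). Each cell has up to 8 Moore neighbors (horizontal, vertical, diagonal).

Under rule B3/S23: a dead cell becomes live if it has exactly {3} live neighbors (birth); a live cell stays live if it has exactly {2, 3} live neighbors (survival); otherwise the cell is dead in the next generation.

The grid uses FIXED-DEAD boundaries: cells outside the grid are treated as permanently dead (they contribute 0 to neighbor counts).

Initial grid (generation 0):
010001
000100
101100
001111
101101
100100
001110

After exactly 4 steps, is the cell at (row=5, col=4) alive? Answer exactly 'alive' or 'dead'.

Answer: alive

Derivation:
Simulating step by step:
Generation 0 (given above): 19 live cells
Generation 1: 9 live cells
000000
010110
010000
000001
000001
000000
001110
Generation 2: 6 live cells
000000
001000
001010
000000
000000
000110
000100
Generation 3: 6 live cells
000000
000100
000100
000000
000000
000110
000110
Generation 4: 4 live cells
000000
000000
000000
000000
000000
000110
000110

Cell (5,4) at generation 4: 1 -> alive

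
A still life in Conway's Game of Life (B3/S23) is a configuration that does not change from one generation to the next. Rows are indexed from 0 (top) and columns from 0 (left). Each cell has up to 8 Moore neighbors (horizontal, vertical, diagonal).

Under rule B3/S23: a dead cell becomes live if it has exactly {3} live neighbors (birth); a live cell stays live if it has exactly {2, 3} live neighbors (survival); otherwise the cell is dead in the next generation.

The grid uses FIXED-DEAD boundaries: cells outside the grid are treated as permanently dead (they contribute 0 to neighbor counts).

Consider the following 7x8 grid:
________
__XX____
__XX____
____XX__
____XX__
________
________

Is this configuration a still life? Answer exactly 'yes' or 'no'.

Answer: no

Derivation:
Compute generation 1 and compare to generation 0 (given above):
Generation 1:
________
__XX____
__X_____
_____X__
____XX__
________
________
Cell (2,3) differs: gen0=1 vs gen1=0 -> NOT a still life.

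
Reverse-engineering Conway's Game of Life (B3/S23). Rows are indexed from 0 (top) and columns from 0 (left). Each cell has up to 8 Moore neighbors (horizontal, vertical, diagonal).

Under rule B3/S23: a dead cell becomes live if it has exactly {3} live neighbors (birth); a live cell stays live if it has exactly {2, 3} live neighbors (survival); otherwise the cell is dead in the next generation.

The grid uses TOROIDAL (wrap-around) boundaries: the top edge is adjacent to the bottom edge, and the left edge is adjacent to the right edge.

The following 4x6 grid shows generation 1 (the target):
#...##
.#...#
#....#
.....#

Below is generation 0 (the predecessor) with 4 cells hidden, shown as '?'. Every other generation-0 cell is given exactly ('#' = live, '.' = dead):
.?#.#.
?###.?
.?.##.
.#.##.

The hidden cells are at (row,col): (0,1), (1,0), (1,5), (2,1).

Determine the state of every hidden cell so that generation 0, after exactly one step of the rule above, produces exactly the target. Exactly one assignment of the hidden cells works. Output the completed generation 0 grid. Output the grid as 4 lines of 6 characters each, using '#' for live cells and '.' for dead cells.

Answer: ..#.#.
####..
...##.
.#.##.

Derivation:
Hidden generation-0 cells (in order): (0,1), (1,0), (1,5), (2,1).
A hidden cell only influences target cells in its own 3x3 neighborhood. Try each of the 2^4 = 16 assignments, step the completed generation 0 forward once under B3/S23, and compare with the target:
  (0,1)=. (1,0)=. (1,5)=. (2,1)=. -> step gives (0,0)='.' but target has '#' -> reject
  (0,1)=. (1,0)=. (1,5)=. (2,1)=# -> step gives (0,0)='.' but target has '#' -> reject
  (0,1)=. (1,0)=. (1,5)=# (2,1)=. -> step gives (0,4)='.' but target has '#' -> reject
  (0,1)=. (1,0)=. (1,5)=# (2,1)=# -> step gives (0,4)='.' but target has '#' -> reject
  (0,1)=. (1,0)=# (1,5)=. (2,1)=. -> step reproduces the target at every cell -> ACCEPT
  (0,1)=. (1,0)=# (1,5)=. (2,1)=# -> step gives (1,0)='#' but target has '.' -> reject
  (0,1)=. (1,0)=# (1,5)=# (2,1)=. -> step gives (0,0)='.' but target has '#' -> reject
  (0,1)=. (1,0)=# (1,5)=# (2,1)=# -> step gives (0,0)='.' but target has '#' -> reject
  (0,1)=# (1,0)=. (1,5)=. (2,1)=. -> step gives (0,5)='.' but target has '#' -> reject
  (0,1)=# (1,0)=. (1,5)=. (2,1)=# -> step gives (0,5)='.' but target has '#' -> reject
  (0,1)=# (1,0)=. (1,5)=# (2,1)=. -> step gives (0,0)='.' but target has '#' -> reject
  (0,1)=# (1,0)=. (1,5)=# (2,1)=# -> step gives (0,0)='.' but target has '#' -> reject
  (0,1)=# (1,0)=# (1,5)=. (2,1)=. -> step gives (0,0)='.' but target has '#' -> reject
  (0,1)=# (1,0)=# (1,5)=. (2,1)=# -> step gives (0,0)='.' but target has '#' -> reject
  (0,1)=# (1,0)=# (1,5)=# (2,1)=. -> step gives (0,0)='.' but target has '#' -> reject
  (0,1)=# (1,0)=# (1,5)=# (2,1)=# -> step gives (0,0)='.' but target has '#' -> reject
Unique solution: (0,1)=dead, (1,0)=live, (1,5)=dead, (2,1)=dead.
Check: live-neighbor counts of every cell in the completed generation 0:
355633
134543
346543
114543
Applying B3/S23 to generation 0 with these counts gives:
#...##
.#...#
#....#
.....#
which matches the target exactly.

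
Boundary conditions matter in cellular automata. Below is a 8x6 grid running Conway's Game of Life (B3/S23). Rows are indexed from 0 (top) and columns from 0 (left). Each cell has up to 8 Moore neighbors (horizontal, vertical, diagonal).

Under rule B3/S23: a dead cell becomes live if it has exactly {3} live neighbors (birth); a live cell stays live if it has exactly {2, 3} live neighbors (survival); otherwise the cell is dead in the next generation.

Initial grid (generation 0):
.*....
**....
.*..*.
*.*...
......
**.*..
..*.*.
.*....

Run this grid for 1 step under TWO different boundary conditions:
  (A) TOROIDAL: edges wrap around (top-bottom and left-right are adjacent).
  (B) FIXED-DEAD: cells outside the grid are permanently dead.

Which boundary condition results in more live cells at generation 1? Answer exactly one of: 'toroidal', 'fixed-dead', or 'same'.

Answer: toroidal

Derivation:
Under TOROIDAL boundary, generation 1:
.**...
***...
..*..*
.*....
*.*...
.***..
*.**..
.**...
Population = 18

Under FIXED-DEAD boundary, generation 1:
**....
***...
..*...
.*....
*.*...
.***..
*.**..
......
Population = 15

Comparison: toroidal=18, fixed-dead=15 -> toroidal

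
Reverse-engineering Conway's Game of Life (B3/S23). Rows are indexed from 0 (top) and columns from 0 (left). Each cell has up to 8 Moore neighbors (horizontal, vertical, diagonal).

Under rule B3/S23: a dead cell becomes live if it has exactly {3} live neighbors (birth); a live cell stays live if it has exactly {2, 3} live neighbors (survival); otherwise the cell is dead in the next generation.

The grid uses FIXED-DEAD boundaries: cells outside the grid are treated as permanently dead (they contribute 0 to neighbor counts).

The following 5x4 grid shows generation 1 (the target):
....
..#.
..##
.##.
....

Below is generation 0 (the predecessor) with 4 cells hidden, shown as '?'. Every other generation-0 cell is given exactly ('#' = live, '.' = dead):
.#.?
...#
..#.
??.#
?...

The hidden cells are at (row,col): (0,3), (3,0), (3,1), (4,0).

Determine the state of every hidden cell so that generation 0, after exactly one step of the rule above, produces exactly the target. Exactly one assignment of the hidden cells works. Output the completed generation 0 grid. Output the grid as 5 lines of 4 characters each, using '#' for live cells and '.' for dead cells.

Hidden generation-0 cells (in order): (0,3), (3,0), (3,1), (4,0).
A hidden cell only influences target cells in its own 3x3 neighborhood. Try each of the 2^4 = 16 assignments, step the completed generation 0 forward once under B3/S23, and compare with the target:
  (0,3)=. (3,0)=. (3,1)=. (4,0)=. -> step gives (3,1)='.' but target has '#' -> reject
  (0,3)=. (3,0)=. (3,1)=. (4,0)=# -> step gives (3,1)='.' but target has '#' -> reject
  (0,3)=. (3,0)=. (3,1)=# (4,0)=. -> step gives (3,1)='.' but target has '#' -> reject
  (0,3)=. (3,0)=. (3,1)=# (4,0)=# -> step reproduces the target at every cell -> ACCEPT
  (0,3)=. (3,0)=# (3,1)=. (4,0)=. -> step gives (3,1)='.' but target has '#' -> reject
  (0,3)=. (3,0)=# (3,1)=. (4,0)=# -> step gives (3,2)='.' but target has '#' -> reject
  (0,3)=. (3,0)=# (3,1)=# (4,0)=. -> step gives (2,1)='#' but target has '.' -> reject
  (0,3)=. (3,0)=# (3,1)=# (4,0)=# -> step gives (2,1)='#' but target has '.' -> reject
  (0,3)=# (3,0)=. (3,1)=. (4,0)=. -> step gives (0,2)='#' but target has '.' -> reject
  (0,3)=# (3,0)=. (3,1)=. (4,0)=# -> step gives (0,2)='#' but target has '.' -> reject
  (0,3)=# (3,0)=. (3,1)=# (4,0)=. -> step gives (0,2)='#' but target has '.' -> reject
  (0,3)=# (3,0)=. (3,1)=# (4,0)=# -> step gives (0,2)='#' but target has '.' -> reject
  (0,3)=# (3,0)=# (3,1)=. (4,0)=. -> step gives (0,2)='#' but target has '.' -> reject
  (0,3)=# (3,0)=# (3,1)=. (4,0)=# -> step gives (0,2)='#' but target has '.' -> reject
  (0,3)=# (3,0)=# (3,1)=# (4,0)=. -> step gives (0,2)='#' but target has '.' -> reject
  (0,3)=# (3,0)=# (3,1)=# (4,0)=# -> step gives (0,2)='#' but target has '.' -> reject
Unique solution: (0,3)=dead, (3,0)=dead, (3,1)=live, (4,0)=live.
Check: live-neighbor counts of every cell in the completed generation 0:
1021
1231
1233
2231
1221
Applying B3/S23 to generation 0 with these counts gives:
....
..#.
..##
.##.
....
which matches the target exactly.

Answer: .#..
...#
..#.
.#.#
#...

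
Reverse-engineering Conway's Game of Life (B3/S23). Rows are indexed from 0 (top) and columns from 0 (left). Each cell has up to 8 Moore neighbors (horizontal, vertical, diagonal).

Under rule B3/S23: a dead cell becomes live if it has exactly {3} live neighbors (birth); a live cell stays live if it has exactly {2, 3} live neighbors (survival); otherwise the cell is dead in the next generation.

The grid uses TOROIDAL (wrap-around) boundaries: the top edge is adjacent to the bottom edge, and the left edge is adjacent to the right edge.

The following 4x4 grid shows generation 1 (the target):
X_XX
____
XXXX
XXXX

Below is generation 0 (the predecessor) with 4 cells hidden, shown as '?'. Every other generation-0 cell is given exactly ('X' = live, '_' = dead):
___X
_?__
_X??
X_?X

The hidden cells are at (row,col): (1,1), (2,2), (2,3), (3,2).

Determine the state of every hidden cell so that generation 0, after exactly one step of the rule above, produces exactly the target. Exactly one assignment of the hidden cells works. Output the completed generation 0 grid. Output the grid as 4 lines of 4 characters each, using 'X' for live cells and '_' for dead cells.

Answer: ___X
____
_X__
X_XX

Derivation:
Hidden generation-0 cells (in order): (1,1), (2,2), (2,3), (3,2).
A hidden cell only influences target cells in its own 3x3 neighborhood. Try each of the 2^4 = 16 assignments, step the completed generation 0 forward once under B3/S23, and compare with the target:
  (1,1)=_ (2,2)=_ (2,3)=_ (3,2)=_ -> step gives (0,2)='_' but target has 'X' -> reject
  (1,1)=_ (2,2)=_ (2,3)=_ (3,2)=X -> step reproduces the target at every cell -> ACCEPT
  (1,1)=_ (2,2)=_ (2,3)=X (3,2)=_ -> step gives (0,2)='_' but target has 'X' -> reject
  (1,1)=_ (2,2)=_ (2,3)=X (3,2)=X -> step gives (1,0)='X' but target has '_' -> reject
  (1,1)=_ (2,2)=X (2,3)=_ (3,2)=_ -> step gives (0,2)='_' but target has 'X' -> reject
  (1,1)=_ (2,2)=X (2,3)=_ (3,2)=X -> step gives (1,2)='X' but target has '_' -> reject
  (1,1)=_ (2,2)=X (2,3)=X (3,2)=_ -> step gives (0,2)='_' but target has 'X' -> reject
  (1,1)=_ (2,2)=X (2,3)=X (3,2)=X -> step gives (1,0)='X' but target has '_' -> reject
  (1,1)=X (2,2)=_ (2,3)=_ (3,2)=_ -> step gives (0,0)='_' but target has 'X' -> reject
  (1,1)=X (2,2)=_ (2,3)=_ (3,2)=X -> step gives (0,0)='_' but target has 'X' -> reject
  (1,1)=X (2,2)=_ (2,3)=X (3,2)=_ -> step gives (0,0)='_' but target has 'X' -> reject
  (1,1)=X (2,2)=_ (2,3)=X (3,2)=X -> step gives (0,0)='_' but target has 'X' -> reject
  (1,1)=X (2,2)=X (2,3)=_ (3,2)=_ -> step gives (0,0)='_' but target has 'X' -> reject
  (1,1)=X (2,2)=X (2,3)=_ (3,2)=X -> step gives (0,0)='_' but target has 'X' -> reject
  (1,1)=X (2,2)=X (2,3)=X (3,2)=_ -> step gives (0,0)='_' but target has 'X' -> reject
  (1,1)=X (2,2)=X (2,3)=X (3,2)=X -> step gives (0,0)='_' but target has 'X' -> reject
Unique solution: (1,1)=dead, (2,2)=dead, (2,3)=dead, (3,2)=live.
Check: live-neighbor counts of every cell in the completed generation 0:
3233
2121
3233
3333
Applying B3/S23 to generation 0 with these counts gives:
X_XX
____
XXXX
XXXX
which matches the target exactly.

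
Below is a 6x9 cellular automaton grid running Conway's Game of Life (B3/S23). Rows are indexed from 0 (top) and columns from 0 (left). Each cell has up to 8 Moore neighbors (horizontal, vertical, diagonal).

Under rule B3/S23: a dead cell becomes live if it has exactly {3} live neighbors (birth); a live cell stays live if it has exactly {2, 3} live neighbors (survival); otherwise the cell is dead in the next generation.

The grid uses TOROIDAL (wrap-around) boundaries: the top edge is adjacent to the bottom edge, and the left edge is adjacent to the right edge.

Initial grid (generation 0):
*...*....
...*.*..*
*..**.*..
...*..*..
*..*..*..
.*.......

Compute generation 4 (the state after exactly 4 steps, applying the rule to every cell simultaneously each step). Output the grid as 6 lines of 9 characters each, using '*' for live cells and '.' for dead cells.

Simulating step by step:
Generation 0 (given above): 15 live cells
Generation 1: 17 live cells
*...*....
*..*.*..*
..**..**.
..**..**.
..*......
**.......
Generation 2: 18 live cells
....*....
****.****
.*...*...
.*....**.
..**.....
**.......
Generation 3: 22 live cells
...*****.
****.****
....**...
.*....*..
*.*......
.***.....
Generation 4: 14 live cells
(generation 4 grid is the final answer)

Answer: .........
***.....*
...**...*
.*...*...
*..*.....
.*...**..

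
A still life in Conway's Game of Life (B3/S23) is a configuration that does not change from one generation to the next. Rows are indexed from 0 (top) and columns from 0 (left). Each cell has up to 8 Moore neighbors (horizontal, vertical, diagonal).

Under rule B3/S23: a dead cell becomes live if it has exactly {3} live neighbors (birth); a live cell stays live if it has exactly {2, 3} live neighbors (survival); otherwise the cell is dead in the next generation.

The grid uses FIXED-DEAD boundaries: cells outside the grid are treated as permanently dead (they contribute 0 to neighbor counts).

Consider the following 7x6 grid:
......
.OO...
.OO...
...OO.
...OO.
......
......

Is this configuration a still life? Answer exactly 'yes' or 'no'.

Answer: no

Derivation:
Compute generation 1 and compare to generation 0 (given above):
Generation 1:
......
.OO...
.O....
....O.
...OO.
......
......
Cell (2,2) differs: gen0=1 vs gen1=0 -> NOT a still life.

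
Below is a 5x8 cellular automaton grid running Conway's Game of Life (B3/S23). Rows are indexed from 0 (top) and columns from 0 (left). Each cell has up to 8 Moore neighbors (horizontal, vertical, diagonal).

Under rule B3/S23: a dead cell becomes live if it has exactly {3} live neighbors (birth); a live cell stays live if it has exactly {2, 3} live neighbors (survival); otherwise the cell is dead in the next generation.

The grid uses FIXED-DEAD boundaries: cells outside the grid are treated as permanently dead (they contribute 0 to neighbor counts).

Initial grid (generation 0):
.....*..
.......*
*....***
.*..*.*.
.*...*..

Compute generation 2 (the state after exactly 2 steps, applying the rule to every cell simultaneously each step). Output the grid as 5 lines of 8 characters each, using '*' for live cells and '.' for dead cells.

Simulating step by step:
Generation 0 (given above): 11 live cells
Generation 1: 9 live cells
........
.....*.*
.....*.*
**..*..*
.....*..
Generation 2: 5 live cells
(generation 2 grid is the final answer)

Answer: ........
........
....**.*
....**..
........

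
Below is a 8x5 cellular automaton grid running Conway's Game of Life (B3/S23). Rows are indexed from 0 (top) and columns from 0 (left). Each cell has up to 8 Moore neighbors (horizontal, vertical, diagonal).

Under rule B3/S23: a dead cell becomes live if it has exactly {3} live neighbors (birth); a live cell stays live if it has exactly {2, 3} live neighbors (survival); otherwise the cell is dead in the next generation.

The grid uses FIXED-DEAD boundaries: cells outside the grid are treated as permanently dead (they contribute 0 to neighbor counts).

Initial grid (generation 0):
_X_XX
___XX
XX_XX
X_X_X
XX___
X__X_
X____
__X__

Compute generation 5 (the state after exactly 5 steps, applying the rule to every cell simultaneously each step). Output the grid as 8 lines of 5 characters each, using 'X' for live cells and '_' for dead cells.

Answer: _XXX_
____X
___X_
_____
_____
__X__
__X__
_____

Derivation:
Simulating step by step:
Generation 0 (given above): 18 live cells
Generation 1: 14 live cells
__XXX
XX___
XX___
__X_X
X_XX_
X____
_X___
_____
Generation 2: 13 live cells
_XXX_
X__X_
X_X__
X_X__
__XX_
X_X__
_____
_____
Generation 3: 14 live cells
_XXX_
X__X_
X_XX_
__X__
__XX_
_XXX_
_____
_____
Generation 4: 10 live cells
_XXX_
X___X
__XX_
_____
_____
_X_X_
__X__
_____
Generation 5: 7 live cells
(generation 5 grid is the final answer)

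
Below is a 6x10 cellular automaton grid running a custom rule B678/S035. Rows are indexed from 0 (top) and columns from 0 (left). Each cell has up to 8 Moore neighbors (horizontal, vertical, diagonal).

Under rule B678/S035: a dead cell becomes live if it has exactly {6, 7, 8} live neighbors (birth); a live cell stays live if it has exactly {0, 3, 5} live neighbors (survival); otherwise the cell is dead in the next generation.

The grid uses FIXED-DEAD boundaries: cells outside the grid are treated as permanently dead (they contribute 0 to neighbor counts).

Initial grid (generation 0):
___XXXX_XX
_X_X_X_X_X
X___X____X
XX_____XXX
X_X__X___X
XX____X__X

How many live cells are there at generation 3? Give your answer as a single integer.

Simulating step by step:
Generation 0 (given above): 27 live cells
Generation 1: 14 live cells
_____XX_X_
___XX____X
X_______XX
X________X
_X_______X
_X________
Generation 2: 4 live cells
__________
_________X
________XX
_________X
__________
__________
Generation 3: 2 live cells
__________
__________
________XX
__________
__________
__________
Population at generation 3: 2

Answer: 2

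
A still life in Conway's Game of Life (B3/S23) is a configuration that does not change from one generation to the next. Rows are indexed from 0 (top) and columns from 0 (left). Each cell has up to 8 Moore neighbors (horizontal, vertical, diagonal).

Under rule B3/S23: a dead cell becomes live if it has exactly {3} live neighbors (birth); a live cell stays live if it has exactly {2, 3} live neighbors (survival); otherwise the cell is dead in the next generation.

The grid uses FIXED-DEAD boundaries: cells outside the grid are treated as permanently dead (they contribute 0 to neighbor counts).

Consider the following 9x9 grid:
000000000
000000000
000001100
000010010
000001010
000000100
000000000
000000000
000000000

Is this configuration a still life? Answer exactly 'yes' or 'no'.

Answer: yes

Derivation:
Compute generation 1 and compare to generation 0 (given above):
Generation 1:
000000000
000000000
000001100
000010010
000001010
000000100
000000000
000000000
000000000
The grids are IDENTICAL -> still life.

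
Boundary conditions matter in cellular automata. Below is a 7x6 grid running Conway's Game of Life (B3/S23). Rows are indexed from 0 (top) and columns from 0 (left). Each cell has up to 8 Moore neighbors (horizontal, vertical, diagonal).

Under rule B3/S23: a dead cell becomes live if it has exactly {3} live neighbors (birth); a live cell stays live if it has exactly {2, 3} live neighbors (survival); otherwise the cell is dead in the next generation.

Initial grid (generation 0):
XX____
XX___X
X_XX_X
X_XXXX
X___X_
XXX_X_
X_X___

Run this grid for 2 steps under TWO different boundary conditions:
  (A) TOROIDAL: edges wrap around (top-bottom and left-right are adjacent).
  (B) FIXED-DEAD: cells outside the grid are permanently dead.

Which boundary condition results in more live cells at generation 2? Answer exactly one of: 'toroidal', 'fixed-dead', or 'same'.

Under TOROIDAL boundary, generation 2:
__X___
______
______
______
_X____
_XXX__
__XX__
Population = 7

Under FIXED-DEAD boundary, generation 2:
______
XX____
_X__XX
X_____
X_____
X_XX__
__XX__
Population = 12

Comparison: toroidal=7, fixed-dead=12 -> fixed-dead

Answer: fixed-dead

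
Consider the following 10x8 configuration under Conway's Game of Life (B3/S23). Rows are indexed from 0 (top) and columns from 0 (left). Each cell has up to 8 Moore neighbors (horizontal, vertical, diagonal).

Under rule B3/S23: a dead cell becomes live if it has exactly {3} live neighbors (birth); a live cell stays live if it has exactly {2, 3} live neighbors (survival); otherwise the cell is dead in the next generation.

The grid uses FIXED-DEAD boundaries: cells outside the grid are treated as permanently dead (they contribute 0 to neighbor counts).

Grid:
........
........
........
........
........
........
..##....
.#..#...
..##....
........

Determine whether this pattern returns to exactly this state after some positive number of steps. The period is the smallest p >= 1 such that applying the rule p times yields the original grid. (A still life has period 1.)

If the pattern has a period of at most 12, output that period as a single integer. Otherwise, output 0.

Simulating and comparing each generation to the original:
Gen 0 (original, given above): 6 live cells
Gen 1: 6 live cells, MATCHES original -> period = 1

Answer: 1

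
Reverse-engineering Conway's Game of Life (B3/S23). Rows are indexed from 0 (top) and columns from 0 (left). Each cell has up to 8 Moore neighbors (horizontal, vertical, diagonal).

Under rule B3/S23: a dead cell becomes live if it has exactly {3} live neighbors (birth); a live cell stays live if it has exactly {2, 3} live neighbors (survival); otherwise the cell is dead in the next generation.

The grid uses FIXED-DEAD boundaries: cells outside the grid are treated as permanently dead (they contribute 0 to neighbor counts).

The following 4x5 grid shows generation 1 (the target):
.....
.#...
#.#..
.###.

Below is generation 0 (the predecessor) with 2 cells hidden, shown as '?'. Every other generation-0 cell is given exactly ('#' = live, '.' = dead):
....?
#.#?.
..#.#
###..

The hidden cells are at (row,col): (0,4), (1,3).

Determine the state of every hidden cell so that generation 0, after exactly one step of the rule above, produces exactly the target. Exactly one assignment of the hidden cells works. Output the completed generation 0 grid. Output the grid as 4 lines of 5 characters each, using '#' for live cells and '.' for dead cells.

Hidden generation-0 cells (in order): (0,4), (1,3).
A hidden cell only influences target cells in its own 3x3 neighborhood. Try each of the 2^2 = 4 assignments, step the completed generation 0 forward once under B3/S23, and compare with the target:
  (0,4)=. (1,3)=. -> step gives (1,3)='#' but target has '.' -> reject
  (0,4)=. (1,3)=# -> step gives (1,2)='#' but target has '.' -> reject
  (0,4)=# (1,3)=. -> step reproduces the target at every cell -> ACCEPT
  (0,4)=# (1,3)=# -> step gives (0,3)='#' but target has '.' -> reject
Unique solution: (0,4)=live, (1,3)=dead.
Check: live-neighbor counts of every cell in the completed generation 0:
12120
03142
36340
13231
Applying B3/S23 to generation 0 with these counts gives:
.....
.#...
#.#..
.###.
which matches the target exactly.

Answer: ....#
#.#..
..#.#
###..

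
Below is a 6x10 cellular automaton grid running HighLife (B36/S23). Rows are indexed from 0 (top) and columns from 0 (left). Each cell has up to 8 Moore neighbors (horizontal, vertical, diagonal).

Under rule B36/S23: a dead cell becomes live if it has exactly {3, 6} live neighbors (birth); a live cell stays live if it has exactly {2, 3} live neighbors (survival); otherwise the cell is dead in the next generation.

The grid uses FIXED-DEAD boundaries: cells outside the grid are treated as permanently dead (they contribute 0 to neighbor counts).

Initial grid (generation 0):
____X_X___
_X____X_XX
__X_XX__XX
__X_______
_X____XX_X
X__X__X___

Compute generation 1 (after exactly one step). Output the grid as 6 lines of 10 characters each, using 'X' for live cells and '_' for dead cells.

Answer: _____X_X__
___XX_X_XX
_XXX_X_XXX
_XXX_XXX_X
_XX___XX__
______XX__

Derivation:
Simulating step by step:
Generation 0 (given above): 19 live cells
Generation 1: 27 live cells
(generation 1 grid is the final answer)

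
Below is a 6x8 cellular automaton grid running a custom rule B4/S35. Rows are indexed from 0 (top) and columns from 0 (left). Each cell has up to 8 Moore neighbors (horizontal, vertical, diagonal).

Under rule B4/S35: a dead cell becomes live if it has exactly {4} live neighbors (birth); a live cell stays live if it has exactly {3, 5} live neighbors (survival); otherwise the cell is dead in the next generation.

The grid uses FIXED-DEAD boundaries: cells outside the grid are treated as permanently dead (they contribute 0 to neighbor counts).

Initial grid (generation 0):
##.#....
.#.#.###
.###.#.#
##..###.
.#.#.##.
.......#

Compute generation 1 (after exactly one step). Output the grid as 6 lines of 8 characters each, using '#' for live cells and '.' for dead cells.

Answer: ..#.....
#..#....
#.##.#.#
#..####.
....#...
........

Derivation:
Simulating step by step:
Generation 0 (given above): 23 live cells
Generation 1: 14 live cells
(generation 1 grid is the final answer)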